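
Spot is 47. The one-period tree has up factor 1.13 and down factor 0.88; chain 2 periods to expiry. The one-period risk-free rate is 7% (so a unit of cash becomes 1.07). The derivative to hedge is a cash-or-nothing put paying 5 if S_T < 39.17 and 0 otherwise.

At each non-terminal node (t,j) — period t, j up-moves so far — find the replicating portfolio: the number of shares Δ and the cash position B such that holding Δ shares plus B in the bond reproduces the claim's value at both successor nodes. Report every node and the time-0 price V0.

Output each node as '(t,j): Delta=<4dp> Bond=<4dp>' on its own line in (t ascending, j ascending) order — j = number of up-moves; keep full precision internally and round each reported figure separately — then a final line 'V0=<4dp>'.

The replicating-portfolio and risk-neutral prices coincide; use p* = (1.07−0.88)/(1.13−0.88) = 0.7600 for the latter.
Payoff layer (t=2): V(2,0)=5.0000, V(2,1)=0.0000, V(2,2)=0.0000
  t=1,j=0: stock 41.3600 → up 46.7368 (V=0.0000), down 36.3968 (V=5.0000). Price 1.1215; hedge Δ=-0.4836, bond B=21.1215.
  t=1,j=1: stock 53.1100 → up 60.0143 (V=0.0000), down 46.7368 (V=0.0000). Price 0.0000; hedge Δ=0.0000, bond B=0.0000.
  t=0,j=0: stock 47.0000 → up 53.1100 (V=0.0000), down 41.3600 (V=1.1215). Price 0.2516; hedge Δ=-0.0954, bond B=4.7375.
Each (Δ,B) replicates both successor values, so the strategy is self-financing and V0 is arbitrage-free.

(0,0): Delta=-0.0954 Bond=4.7375
(1,0): Delta=-0.4836 Bond=21.1215
(1,1): Delta=0.0000 Bond=0.0000
V0=0.2516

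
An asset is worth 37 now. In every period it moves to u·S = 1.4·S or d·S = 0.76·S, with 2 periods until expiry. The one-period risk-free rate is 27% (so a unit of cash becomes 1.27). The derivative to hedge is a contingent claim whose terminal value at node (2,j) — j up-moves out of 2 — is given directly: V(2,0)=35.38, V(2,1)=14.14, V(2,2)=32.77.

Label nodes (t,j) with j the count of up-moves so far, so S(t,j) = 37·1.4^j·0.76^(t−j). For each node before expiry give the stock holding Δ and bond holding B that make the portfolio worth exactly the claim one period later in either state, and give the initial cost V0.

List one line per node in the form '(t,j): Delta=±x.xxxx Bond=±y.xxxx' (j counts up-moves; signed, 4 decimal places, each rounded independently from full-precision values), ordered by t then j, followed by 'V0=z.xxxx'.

(0,0): Delta=0.3502 Bond=3.6880
(1,0): Delta=-1.1802 Bond=47.7185
(1,1): Delta=0.5620 Bond=-6.2859
V0=16.6449

Under the risk-neutral measure, an up-move has probability p* = (R−d)/(u−d) = 0.7969 and values discount at R = 1.27.
Payoff layer (t=2): V(2,0)=35.3800, V(2,1)=14.1400, V(2,2)=32.7700
  t=1,j=0: stock 28.1200 → up 39.3680 (V=14.1400), down 21.3712 (V=35.3800). Price 14.5310; hedge Δ=-1.1802, bond B=47.7185.
  t=1,j=1: stock 51.8000 → up 72.5200 (V=32.7700), down 39.3680 (V=14.1400). Price 22.8234; hedge Δ=0.5620, bond B=-6.2859.
  t=0,j=0: stock 37.0000 → up 51.8000 (V=22.8234), down 28.1200 (V=14.5310). Price 16.6449; hedge Δ=0.3502, bond B=3.6880.
Each (Δ,B) replicates both successor values, so the strategy is self-financing and V0 is arbitrage-free.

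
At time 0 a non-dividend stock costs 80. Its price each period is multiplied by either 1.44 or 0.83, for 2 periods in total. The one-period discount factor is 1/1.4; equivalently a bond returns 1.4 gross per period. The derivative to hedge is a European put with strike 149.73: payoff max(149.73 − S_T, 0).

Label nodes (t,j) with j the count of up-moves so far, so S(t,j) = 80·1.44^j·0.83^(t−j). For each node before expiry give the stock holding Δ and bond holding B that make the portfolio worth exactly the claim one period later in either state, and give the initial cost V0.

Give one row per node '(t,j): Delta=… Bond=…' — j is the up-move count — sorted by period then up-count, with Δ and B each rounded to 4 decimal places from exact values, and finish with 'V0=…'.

Since d<R<u, set p* = (R−d)/(u−d) = 0.9344; price each node as the discounted p*-expectation of its children.
Payoff layer (t=2): V(2,0)=94.6180, V(2,1)=54.1140, V(2,2)=0.0000
(1,0): S=66.4000. Δ = (V_up−V_dn)/(S_up−S_dn) = (54.1140−94.6180)/(95.6160−55.1120) = -1.0000. V = [p*·54.1140 + (1−p*)·94.6180]/1.4 = 40.5500. B = V − Δ·S = 106.9500.
(1,1): S=115.2000. Δ = (V_up−V_dn)/(S_up−S_dn) = (0.0000−54.1140)/(165.8880−95.6160) = -0.7701. V = [p*·0.0000 + (1−p*)·54.1140]/1.4 = 2.5346. B = V − Δ·S = 91.2461.
(0,0): S=80.0000. Δ = (V_up−V_dn)/(S_up−S_dn) = (2.5346−40.5500)/(115.2000−66.4000) = -0.7790. V = [p*·2.5346 + (1−p*)·40.5500]/1.4 = 3.5910. B = V − Δ·S = 65.9113.
Self-financing check: at every node Δ·S+B equals the discounted successor values.

(0,0): Delta=-0.7790 Bond=65.9113
(1,0): Delta=-1.0000 Bond=106.9500
(1,1): Delta=-0.7701 Bond=91.2461
V0=3.5910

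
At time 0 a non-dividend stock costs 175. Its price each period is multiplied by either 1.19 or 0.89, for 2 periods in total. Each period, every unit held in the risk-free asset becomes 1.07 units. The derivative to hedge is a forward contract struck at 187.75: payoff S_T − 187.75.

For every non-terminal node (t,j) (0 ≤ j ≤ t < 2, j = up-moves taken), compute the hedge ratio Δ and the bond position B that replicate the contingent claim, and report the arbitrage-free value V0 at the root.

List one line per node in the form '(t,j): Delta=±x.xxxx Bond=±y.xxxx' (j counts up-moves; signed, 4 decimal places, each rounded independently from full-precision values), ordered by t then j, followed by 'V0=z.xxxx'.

Under the risk-neutral measure, an up-move has probability p* = (R−d)/(u−d) = 0.6000 and values discount at R = 1.07.
Terminal values V(2,·): V(2,0)=-49.1325, V(2,1)=-2.4075, V(2,2)=60.0675
Node (1,0) S=155.7500: V=(p*·-2.4075+(1−p*)·-49.1325)/1.07=-19.7173; Δ=(-2.4075−-49.1325)/(185.3425−138.6175)=1.0000; B=V−Δ·S=-175.4673
Node (1,1) S=208.2500: V=(p*·60.0675+(1−p*)·-2.4075)/1.07=32.7827; Δ=(60.0675−-2.4075)/(247.8175−185.3425)=1.0000; B=V−Δ·S=-175.4673
Node (0,0) S=175.0000: V=(p*·32.7827+(1−p*)·-19.7173)/1.07=11.0119; Δ=(32.7827−-19.7173)/(208.2500−155.7500)=1.0000; B=V−Δ·S=-163.9881
The time-0 hedge costs 11.0119, which is the no-arbitrage price.

(0,0): Delta=1.0000 Bond=-163.9881
(1,0): Delta=1.0000 Bond=-175.4673
(1,1): Delta=1.0000 Bond=-175.4673
V0=11.0119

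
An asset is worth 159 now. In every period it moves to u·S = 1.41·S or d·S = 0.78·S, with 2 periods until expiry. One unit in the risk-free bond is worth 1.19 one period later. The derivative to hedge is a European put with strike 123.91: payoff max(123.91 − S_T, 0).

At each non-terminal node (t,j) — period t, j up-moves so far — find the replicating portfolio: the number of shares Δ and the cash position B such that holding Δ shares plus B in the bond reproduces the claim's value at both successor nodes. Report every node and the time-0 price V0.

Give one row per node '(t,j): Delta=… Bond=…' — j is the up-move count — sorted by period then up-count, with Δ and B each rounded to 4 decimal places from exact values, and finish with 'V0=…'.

(0,0): Delta=-0.0796 Bond=14.9978
(1,0): Delta=-0.3478 Bond=51.1083
(1,1): Delta=0.0000 Bond=0.0000
V0=2.3401

Under the risk-neutral measure, an up-move has probability p* = (R−d)/(u−d) = 0.6508 and values discount at R = 1.19.
Terminal payoffs: V(2,0)=27.1744, V(2,1)=0.0000, V(2,2)=0.0000
(1,0): S=124.0200. Δ = (V_up−V_dn)/(S_up−S_dn) = (0.0000−27.1744)/(174.8682−96.7356) = -0.3478. V = [p*·0.0000 + (1−p*)·27.1744]/1.19 = 7.9743. B = V − Δ·S = 51.1083.
(1,1): S=224.1900. Δ = (V_up−V_dn)/(S_up−S_dn) = (0.0000−0.0000)/(316.1079−174.8682) = 0.0000. V = [p*·0.0000 + (1−p*)·0.0000]/1.19 = 0.0000. B = V − Δ·S = 0.0000.
(0,0): S=159.0000. Δ = (V_up−V_dn)/(S_up−S_dn) = (0.0000−7.9743)/(224.1900−124.0200) = -0.0796. V = [p*·0.0000 + (1−p*)·7.9743]/1.19 = 2.3401. B = V − Δ·S = 14.9978.
Root portfolio cost Δ·159+B reproduces V0=2.3401.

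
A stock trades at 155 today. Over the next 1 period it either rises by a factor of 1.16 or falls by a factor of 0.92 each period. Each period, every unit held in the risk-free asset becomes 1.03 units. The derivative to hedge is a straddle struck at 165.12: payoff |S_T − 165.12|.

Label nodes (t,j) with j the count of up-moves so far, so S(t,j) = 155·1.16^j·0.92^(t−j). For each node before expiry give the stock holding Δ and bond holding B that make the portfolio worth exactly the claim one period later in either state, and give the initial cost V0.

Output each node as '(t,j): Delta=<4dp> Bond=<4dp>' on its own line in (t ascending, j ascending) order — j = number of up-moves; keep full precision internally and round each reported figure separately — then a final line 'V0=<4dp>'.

Risk-neutral probability p* = (R−d)/(u−d) = (1.03−0.92)/(1.16−0.92) = 0.4583.
Terminal values V(1,·): V(1,0)=22.5200, V(1,1)=14.6800
  t=0,j=0: stock 155.0000 → up 179.8000 (V=14.6800), down 142.6000 (V=22.5200). Price 18.3754; hedge Δ=-0.2108, bond B=51.0421.
The time-0 hedge costs 18.3754, which is the no-arbitrage price.

(0,0): Delta=-0.2108 Bond=51.0421
V0=18.3754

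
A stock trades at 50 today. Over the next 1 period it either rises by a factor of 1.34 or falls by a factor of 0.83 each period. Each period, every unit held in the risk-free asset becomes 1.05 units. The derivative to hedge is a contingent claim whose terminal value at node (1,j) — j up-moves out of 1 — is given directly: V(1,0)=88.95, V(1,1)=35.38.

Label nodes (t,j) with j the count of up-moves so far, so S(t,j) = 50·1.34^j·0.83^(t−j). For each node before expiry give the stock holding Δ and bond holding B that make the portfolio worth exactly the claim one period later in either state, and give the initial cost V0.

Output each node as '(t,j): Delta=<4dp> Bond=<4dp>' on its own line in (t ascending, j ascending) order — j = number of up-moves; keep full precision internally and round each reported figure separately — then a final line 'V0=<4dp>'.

(0,0): Delta=-2.1008 Bond=167.7453
V0=62.7061

The replicating-portfolio and risk-neutral prices coincide; use p* = (1.05−0.83)/(1.34−0.83) = 0.4314 for the latter.
Payoff layer (t=1): V(1,0)=88.9500, V(1,1)=35.3800
(0,0): S=50.0000. Δ = (V_up−V_dn)/(S_up−S_dn) = (35.3800−88.9500)/(67.0000−41.5000) = -2.1008. V = [p*·35.3800 + (1−p*)·88.9500]/1.05 = 62.7061. B = V − Δ·S = 167.7453.
Self-financing check: at every node Δ·S+B equals the discounted successor values.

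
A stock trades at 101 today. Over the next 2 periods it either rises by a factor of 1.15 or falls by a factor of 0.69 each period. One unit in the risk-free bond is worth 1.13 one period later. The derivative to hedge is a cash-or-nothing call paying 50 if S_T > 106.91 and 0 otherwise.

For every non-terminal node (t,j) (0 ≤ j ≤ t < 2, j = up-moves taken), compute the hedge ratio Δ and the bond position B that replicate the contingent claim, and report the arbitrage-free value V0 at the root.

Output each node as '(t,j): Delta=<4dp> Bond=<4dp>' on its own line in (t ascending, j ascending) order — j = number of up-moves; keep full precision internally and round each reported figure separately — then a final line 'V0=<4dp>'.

Under the risk-neutral measure, an up-move has probability p* = (R−d)/(u−d) = 0.9565 and values discount at R = 1.13.
Terminal values V(2,·): V(2,0)=0.0000, V(2,1)=0.0000, V(2,2)=50.0000
Node (1,0) S=69.6900: V=(p*·0.0000+(1−p*)·0.0000)/1.13=0.0000; Δ=(0.0000−0.0000)/(80.1435−48.0861)=0.0000; B=V−Δ·S=0.0000
Node (1,1) S=116.1500: V=(p*·50.0000+(1−p*)·0.0000)/1.13=42.3240; Δ=(50.0000−0.0000)/(133.5725−80.1435)=0.9358; B=V−Δ·S=-66.3717
Node (0,0) S=101.0000: V=(p*·42.3240+(1−p*)·0.0000)/1.13=35.8264; Δ=(42.3240−0.0000)/(116.1500−69.6900)=0.9110; B=V−Δ·S=-56.1823
Check: Δ(0,0)·S0 + B(0,0) = 35.8264 = V0.

(0,0): Delta=0.9110 Bond=-56.1823
(1,0): Delta=0.0000 Bond=0.0000
(1,1): Delta=0.9358 Bond=-66.3717
V0=35.8264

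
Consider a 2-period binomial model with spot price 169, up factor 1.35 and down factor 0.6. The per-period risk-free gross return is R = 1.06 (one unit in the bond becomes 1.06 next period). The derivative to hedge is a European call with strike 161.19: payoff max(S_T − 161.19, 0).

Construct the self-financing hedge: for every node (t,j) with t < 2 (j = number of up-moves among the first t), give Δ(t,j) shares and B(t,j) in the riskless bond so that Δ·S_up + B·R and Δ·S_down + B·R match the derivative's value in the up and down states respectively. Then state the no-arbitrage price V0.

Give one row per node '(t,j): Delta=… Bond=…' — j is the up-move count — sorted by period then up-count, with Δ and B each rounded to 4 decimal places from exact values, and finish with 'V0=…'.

Risk-neutral probability p* = (R−d)/(u−d) = (1.06−0.6)/(1.35−0.6) = 0.6133.
At expiry t=2: V(2,0)=0.0000, V(2,1)=0.0000, V(2,2)=146.8125
(1,0): S=101.4000. Δ = (V_up−V_dn)/(S_up−S_dn) = (0.0000−0.0000)/(136.8900−60.8400) = 0.0000. V = [p*·0.0000 + (1−p*)·0.0000]/1.06 = 0.0000. B = V − Δ·S = 0.0000.
(1,1): S=228.1500. Δ = (V_up−V_dn)/(S_up−S_dn) = (146.8125−0.0000)/(308.0025−136.8900) = 0.8580. V = [p*·146.8125 + (1−p*)·0.0000]/1.06 = 84.9481. B = V − Δ·S = -110.8019.
(0,0): S=169.0000. Δ = (V_up−V_dn)/(S_up−S_dn) = (84.9481−0.0000)/(228.1500−101.4000) = 0.6702. V = [p*·84.9481 + (1−p*)·0.0000]/1.06 = 49.1524. B = V − Δ·S = -64.1118.
The time-0 hedge costs 49.1524, which is the no-arbitrage price.

(0,0): Delta=0.6702 Bond=-64.1118
(1,0): Delta=0.0000 Bond=0.0000
(1,1): Delta=0.8580 Bond=-110.8019
V0=49.1524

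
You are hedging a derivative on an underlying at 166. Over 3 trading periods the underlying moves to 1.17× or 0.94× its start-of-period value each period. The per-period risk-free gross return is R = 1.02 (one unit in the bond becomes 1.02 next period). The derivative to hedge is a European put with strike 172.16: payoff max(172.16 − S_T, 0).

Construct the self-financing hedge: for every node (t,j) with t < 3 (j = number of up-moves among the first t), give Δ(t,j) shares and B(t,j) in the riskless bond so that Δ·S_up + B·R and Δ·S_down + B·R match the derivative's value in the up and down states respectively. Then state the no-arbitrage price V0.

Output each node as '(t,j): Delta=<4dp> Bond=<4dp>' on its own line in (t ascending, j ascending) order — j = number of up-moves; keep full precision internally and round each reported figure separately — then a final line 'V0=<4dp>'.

(0,0): Delta=-0.3675 Bond=70.1916
(1,0): Delta=-0.6062 Bond=108.8490
(1,1): Delta=-0.0078 Bond=1.7449
(2,0): Delta=-1.0000 Bond=168.7843
(2,1): Delta=-0.0130 Bond=2.7290
(2,2): Delta=0.0000 Bond=0.0000
V0=9.1901

Risk-neutral probability p* = (R−d)/(u−d) = (1.02−0.94)/(1.17−0.94) = 0.3478.
Terminal payoffs: V(3,0)=34.2831, V(3,1)=0.5472, V(3,2)=0.0000, V(3,3)=0.0000
(2,0): S=146.6776. Δ = (V_up−V_dn)/(S_up−S_dn) = (0.5472−34.2831)/(171.6128−137.8769) = -1.0000. V = [p*·0.5472 + (1−p*)·34.2831]/1.02 = 22.1067. B = V − Δ·S = 168.7843.
(2,1): S=182.5668. Δ = (V_up−V_dn)/(S_up−S_dn) = (0.0000−0.5472)/(213.6032−171.6128) = -0.0130. V = [p*·0.0000 + (1−p*)·0.5472]/1.02 = 0.3499. B = V − Δ·S = 2.7290.
(2,2): S=227.2374. Δ = (V_up−V_dn)/(S_up−S_dn) = (0.0000−0.0000)/(265.8678−213.6032) = 0.0000. V = [p*·0.0000 + (1−p*)·0.0000]/1.02 = 0.0000. B = V − Δ·S = 0.0000.
(1,0): S=156.0400. Δ = (V_up−V_dn)/(S_up−S_dn) = (0.3499−22.1067)/(182.5668−146.6776) = -0.6062. V = [p*·0.3499 + (1−p*)·22.1067]/1.02 = 14.2540. B = V − Δ·S = 108.8490.
(1,1): S=194.2200. Δ = (V_up−V_dn)/(S_up−S_dn) = (0.0000−0.3499)/(227.2374−182.5668) = -0.0078. V = [p*·0.0000 + (1−p*)·0.3499]/1.02 = 0.2237. B = V − Δ·S = 1.7449.
(0,0): S=166.0000. Δ = (V_up−V_dn)/(S_up−S_dn) = (0.2237−14.2540)/(194.2200−156.0400) = -0.3675. V = [p*·0.2237 + (1−p*)·14.2540]/1.02 = 9.1901. B = V − Δ·S = 70.1916.
The time-0 hedge costs 9.1901, which is the no-arbitrage price.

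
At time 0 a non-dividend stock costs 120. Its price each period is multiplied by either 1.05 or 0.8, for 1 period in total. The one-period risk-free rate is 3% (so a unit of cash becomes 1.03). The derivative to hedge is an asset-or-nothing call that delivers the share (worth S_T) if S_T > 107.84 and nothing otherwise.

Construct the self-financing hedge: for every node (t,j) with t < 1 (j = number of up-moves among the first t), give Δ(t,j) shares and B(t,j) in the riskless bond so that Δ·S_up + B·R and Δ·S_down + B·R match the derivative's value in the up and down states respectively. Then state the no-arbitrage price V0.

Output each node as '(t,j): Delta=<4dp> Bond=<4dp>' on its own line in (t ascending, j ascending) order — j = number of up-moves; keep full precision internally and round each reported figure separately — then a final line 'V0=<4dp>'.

Since d<R<u, set p* = (R−d)/(u−d) = 0.9200; price each node as the discounted p*-expectation of its children.
Terminal values V(1,·): V(1,0)=0.0000, V(1,1)=126.0000
  t=0,j=0: stock 120.0000 → up 126.0000 (V=126.0000), down 96.0000 (V=0.0000). Price 112.5437; hedge Δ=4.2000, bond B=-391.4563.
Each (Δ,B) replicates both successor values, so the strategy is self-financing and V0 is arbitrage-free.

(0,0): Delta=4.2000 Bond=-391.4563
V0=112.5437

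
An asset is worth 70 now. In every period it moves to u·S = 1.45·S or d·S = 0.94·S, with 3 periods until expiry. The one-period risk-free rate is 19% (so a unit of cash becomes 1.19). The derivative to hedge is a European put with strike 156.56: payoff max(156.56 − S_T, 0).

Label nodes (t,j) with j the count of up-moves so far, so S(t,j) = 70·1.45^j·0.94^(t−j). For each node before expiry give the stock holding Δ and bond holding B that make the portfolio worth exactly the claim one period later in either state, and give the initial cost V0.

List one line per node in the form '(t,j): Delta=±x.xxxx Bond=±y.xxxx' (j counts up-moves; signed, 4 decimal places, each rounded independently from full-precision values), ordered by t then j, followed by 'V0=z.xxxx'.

(0,0): Delta=-0.7298 Bond=77.9656
(1,0): Delta=-1.0000 Bond=110.5572
(1,1): Delta=-0.5477 Bond=74.2898
(2,0): Delta=-1.0000 Bond=131.5630
(2,1): Delta=-1.0000 Bond=131.5630
(2,2): Delta=-0.2427 Bond=43.5203
V0=26.8785

No-arbitrage ⇒ martingale measure with p* = (R−d)/(u−d) = 0.4902.
Payoff layer (t=3): V(3,0)=98.4191, V(3,1)=66.8746, V(3,2)=18.2155, V(3,3)=0.0000
Node (2,0) S=61.8520: V=(p*·66.8746+(1−p*)·98.4191)/1.19=69.7110; Δ=(66.8746−98.4191)/(89.6854−58.1409)=-1.0000; B=V−Δ·S=131.5630
Node (2,1) S=95.4100: V=(p*·18.2155+(1−p*)·66.8746)/1.19=36.1530; Δ=(18.2155−66.8746)/(138.3445−89.6854)=-1.0000; B=V−Δ·S=131.5630
Node (2,2) S=147.1750: V=(p*·0.0000+(1−p*)·18.2155)/1.19=7.8036; Δ=(0.0000−18.2155)/(213.4038−138.3445)=-0.2427; B=V−Δ·S=43.5203
Node (1,0) S=65.8000: V=(p*·36.1530+(1−p*)·69.7110)/1.19=44.7572; Δ=(36.1530−69.7110)/(95.4100−61.8520)=-1.0000; B=V−Δ·S=110.5572
Node (1,1) S=101.5000: V=(p*·7.8036+(1−p*)·36.1530)/1.19=18.7027; Δ=(7.8036−36.1530)/(147.1750−95.4100)=-0.5477; B=V−Δ·S=74.2898
Node (0,0) S=70.0000: V=(p*·18.7027+(1−p*)·44.7572)/1.19=26.8785; Δ=(18.7027−44.7572)/(101.5000−65.8000)=-0.7298; B=V−Δ·S=77.9656
Each (Δ,B) replicates both successor values, so the strategy is self-financing and V0 is arbitrage-free.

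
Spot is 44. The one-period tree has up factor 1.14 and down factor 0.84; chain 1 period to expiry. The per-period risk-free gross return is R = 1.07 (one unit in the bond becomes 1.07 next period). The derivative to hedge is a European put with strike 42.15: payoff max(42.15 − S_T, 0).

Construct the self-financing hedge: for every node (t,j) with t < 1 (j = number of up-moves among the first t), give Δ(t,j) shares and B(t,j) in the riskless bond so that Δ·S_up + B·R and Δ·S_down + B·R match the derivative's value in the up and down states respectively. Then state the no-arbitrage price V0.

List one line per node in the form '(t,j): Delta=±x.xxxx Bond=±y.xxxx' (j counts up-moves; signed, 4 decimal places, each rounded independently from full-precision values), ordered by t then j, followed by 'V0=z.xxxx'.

No-arbitrage ⇒ martingale measure with p* = (R−d)/(u−d) = 0.7667.
At expiry t=1: V(1,0)=5.1900, V(1,1)=0.0000
Node (0,0) S=44.0000: V=(p*·0.0000+(1−p*)·5.1900)/1.07=1.1318; Δ=(0.0000−5.1900)/(50.1600−36.9600)=-0.3932; B=V−Δ·S=18.4318
The time-0 hedge costs 1.1318, which is the no-arbitrage price.

(0,0): Delta=-0.3932 Bond=18.4318
V0=1.1318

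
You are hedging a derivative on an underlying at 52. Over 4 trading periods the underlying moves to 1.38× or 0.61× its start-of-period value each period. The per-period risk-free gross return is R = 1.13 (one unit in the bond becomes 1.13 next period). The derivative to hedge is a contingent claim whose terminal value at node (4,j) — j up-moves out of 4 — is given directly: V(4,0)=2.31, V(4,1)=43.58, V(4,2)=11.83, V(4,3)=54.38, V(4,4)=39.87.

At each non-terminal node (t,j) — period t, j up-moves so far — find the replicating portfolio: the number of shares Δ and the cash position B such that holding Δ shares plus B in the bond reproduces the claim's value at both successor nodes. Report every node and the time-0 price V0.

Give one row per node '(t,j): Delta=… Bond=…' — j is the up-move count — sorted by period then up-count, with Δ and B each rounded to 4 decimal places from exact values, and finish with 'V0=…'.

The replicating-portfolio and risk-neutral prices coincide; use p* = (1.13−0.61)/(1.38−0.61) = 0.6753 for the latter.
Terminal payoffs: V(4,0)=2.3100, V(4,1)=43.5800, V(4,2)=11.8300, V(4,3)=54.3800, V(4,4)=39.8700
(3,0): S=11.8030. Δ = (V_up−V_dn)/(S_up−S_dn) = (43.5800−2.3100)/(16.2882−7.1998) = 4.5410. V = [p*·43.5800 + (1−p*)·2.3100]/1.13 = 26.7085. B = V − Δ·S = -26.8889.
(3,1): S=26.7019. Δ = (V_up−V_dn)/(S_up−S_dn) = (11.8300−43.5800)/(36.8486−16.2882) = -1.5442. V = [p*·11.8300 + (1−p*)·43.5800]/1.13 = 19.5915. B = V − Δ·S = 60.8253.
(3,2): S=60.4076. Δ = (V_up−V_dn)/(S_up−S_dn) = (54.3800−11.8300)/(83.3624−36.8486) = 0.9148. V = [p*·54.3800 + (1−p*)·11.8300]/1.13 = 35.8983. B = V − Δ·S = -19.3615.
(3,3): S=136.6597. Δ = (V_up−V_dn)/(S_up−S_dn) = (39.8700−54.3800)/(188.5904−83.3624) = -0.1379. V = [p*·39.8700 + (1−p*)·54.3800]/1.13 = 39.4522. B = V − Δ·S = 58.2964.
(2,0): S=19.3492. Δ = (V_up−V_dn)/(S_up−S_dn) = (19.5915−26.7085)/(26.7019−11.8030) = -0.4777. V = [p*·19.5915 + (1−p*)·26.7085]/1.13 = 19.3825. B = V − Δ·S = 28.6254.
(2,1): S=43.7736. Δ = (V_up−V_dn)/(S_up−S_dn) = (35.8983−19.5915)/(60.4076−26.7019) = 0.4838. V = [p*·35.8983 + (1−p*)·19.5915]/1.13 = 27.0831. B = V − Δ·S = 5.9055.
(2,2): S=99.0288. Δ = (V_up−V_dn)/(S_up−S_dn) = (39.4522−35.8983)/(136.6597−60.4076) = 0.0466. V = [p*·39.4522 + (1−p*)·35.8983]/1.13 = 33.8924. B = V − Δ·S = 29.2768.
(1,0): S=31.7200. Δ = (V_up−V_dn)/(S_up−S_dn) = (27.0831−19.3825)/(43.7736−19.3492) = 0.3153. V = [p*·27.0831 + (1−p*)·19.3825]/1.13 = 21.7548. B = V − Δ·S = 11.7541.
(1,1): S=71.7600. Δ = (V_up−V_dn)/(S_up−S_dn) = (33.8924−27.0831)/(99.0288−43.7736) = 0.1232. V = [p*·33.8924 + (1−p*)·27.0831]/1.13 = 28.0368. B = V − Δ·S = 19.1936.
(0,0): S=52.0000. Δ = (V_up−V_dn)/(S_up−S_dn) = (28.0368−21.7548)/(71.7600−31.7200) = 0.1569. V = [p*·28.0368 + (1−p*)·21.7548]/1.13 = 23.0063. B = V − Δ·S = 14.8479.
Check: Δ(0,0)·S0 + B(0,0) = 23.0063 = V0.

(0,0): Delta=0.1569 Bond=14.8479
(1,0): Delta=0.3153 Bond=11.7541
(1,1): Delta=0.1232 Bond=19.1936
(2,0): Delta=-0.4777 Bond=28.6254
(2,1): Delta=0.4838 Bond=5.9055
(2,2): Delta=0.0466 Bond=29.2768
(3,0): Delta=4.5410 Bond=-26.8889
(3,1): Delta=-1.5442 Bond=60.8253
(3,2): Delta=0.9148 Bond=-19.3615
(3,3): Delta=-0.1379 Bond=58.2964
V0=23.0063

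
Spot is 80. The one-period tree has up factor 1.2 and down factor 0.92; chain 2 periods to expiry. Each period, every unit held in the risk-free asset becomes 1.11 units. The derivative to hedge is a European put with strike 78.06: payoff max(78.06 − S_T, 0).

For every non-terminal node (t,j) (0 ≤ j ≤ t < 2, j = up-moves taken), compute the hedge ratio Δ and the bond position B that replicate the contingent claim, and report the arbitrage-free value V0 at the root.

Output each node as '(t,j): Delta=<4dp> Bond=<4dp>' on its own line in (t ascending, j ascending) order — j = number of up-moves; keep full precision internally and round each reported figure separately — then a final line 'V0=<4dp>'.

(0,0): Delta=-0.1338 Bond=11.5696
(1,0): Delta=-0.5021 Bond=39.9537
(1,1): Delta=0.0000 Bond=0.0000
V0=0.8677

The replicating-portfolio and risk-neutral prices coincide; use p* = (1.11−0.92)/(1.2−0.92) = 0.6786 for the latter.
Payoff layer (t=2): V(2,0)=10.3480, V(2,1)=0.0000, V(2,2)=0.0000
(1,0): S=73.6000. Δ = (V_up−V_dn)/(S_up−S_dn) = (0.0000−10.3480)/(88.3200−67.7120) = -0.5021. V = [p*·0.0000 + (1−p*)·10.3480]/1.11 = 2.9965. B = V − Δ·S = 39.9537.
(1,1): S=96.0000. Δ = (V_up−V_dn)/(S_up−S_dn) = (0.0000−0.0000)/(115.2000−88.3200) = 0.0000. V = [p*·0.0000 + (1−p*)·0.0000]/1.11 = 0.0000. B = V − Δ·S = 0.0000.
(0,0): S=80.0000. Δ = (V_up−V_dn)/(S_up−S_dn) = (0.0000−2.9965)/(96.0000−73.6000) = -0.1338. V = [p*·0.0000 + (1−p*)·2.9965]/1.11 = 0.8677. B = V − Δ·S = 11.5696.
Each (Δ,B) replicates both successor values, so the strategy is self-financing and V0 is arbitrage-free.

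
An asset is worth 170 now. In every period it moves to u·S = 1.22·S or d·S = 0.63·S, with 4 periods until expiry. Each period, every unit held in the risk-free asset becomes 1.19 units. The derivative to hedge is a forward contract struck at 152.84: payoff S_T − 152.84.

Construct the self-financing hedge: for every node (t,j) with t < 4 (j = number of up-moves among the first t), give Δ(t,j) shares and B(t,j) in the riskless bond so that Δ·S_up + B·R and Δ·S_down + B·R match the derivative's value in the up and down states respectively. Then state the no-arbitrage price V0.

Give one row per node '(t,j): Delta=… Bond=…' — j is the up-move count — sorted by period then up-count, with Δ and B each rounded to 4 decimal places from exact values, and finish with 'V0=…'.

Since d<R<u, set p* = (R−d)/(u−d) = 0.9492; price each node as the discounted p*-expectation of its children.
Terminal payoffs: V(4,0)=-126.0600, V(4,1)=-100.9803, V(4,2)=-52.4132, V(4,3)=41.6373, V(4,4)=223.7669
  t=3,j=0: stock 42.5080 → up 51.8597 (V=-100.9803), down 26.7800 (V=-126.0600). Price -85.9290; hedge Δ=1.0000, bond B=-128.4370.
  t=3,j=1: stock 82.3171 → up 100.4268 (V=-52.4132), down 51.8597 (V=-100.9803). Price -46.1199; hedge Δ=1.0000, bond B=-128.4370.
  t=3,j=2: stock 159.4076 → up 194.4773 (V=41.6373), down 100.4268 (V=-52.4132). Price 30.9707; hedge Δ=1.0000, bond B=-128.4370.
  t=3,j=3: stock 308.6942 → up 376.6069 (V=223.7669), down 194.4773 (V=41.6373). Price 180.2572; hedge Δ=1.0000, bond B=-128.4370.
  t=2,j=0: stock 67.4730 → up 82.3171 (V=-46.1199), down 42.5080 (V=-85.9290). Price -40.4572; hedge Δ=1.0000, bond B=-107.9302.
  t=2,j=1: stock 130.6620 → up 159.4076 (V=30.9707), down 82.3171 (V=-46.1199). Price 22.7318; hedge Δ=1.0000, bond B=-107.9302.
  t=2,j=2: stock 253.0280 → up 308.6942 (V=180.2572), down 159.4076 (V=30.9707). Price 145.0978; hedge Δ=1.0000, bond B=-107.9302.
  t=1,j=0: stock 107.1000 → up 130.6620 (V=22.7318), down 67.4730 (V=-40.4572). Price 16.4023; hedge Δ=1.0000, bond B=-90.6977.
  t=1,j=1: stock 207.4000 → up 253.0280 (V=145.0978), down 130.6620 (V=22.7318). Price 116.7023; hedge Δ=1.0000, bond B=-90.6977.
  t=0,j=0: stock 170.0000 → up 207.4000 (V=116.7023), down 107.1000 (V=16.4023). Price 93.7835; hedge Δ=1.0000, bond B=-76.2165.
Check: Δ(0,0)·S0 + B(0,0) = 93.7835 = V0.

(0,0): Delta=1.0000 Bond=-76.2165
(1,0): Delta=1.0000 Bond=-90.6977
(1,1): Delta=1.0000 Bond=-90.6977
(2,0): Delta=1.0000 Bond=-107.9302
(2,1): Delta=1.0000 Bond=-107.9302
(2,2): Delta=1.0000 Bond=-107.9302
(3,0): Delta=1.0000 Bond=-128.4370
(3,1): Delta=1.0000 Bond=-128.4370
(3,2): Delta=1.0000 Bond=-128.4370
(3,3): Delta=1.0000 Bond=-128.4370
V0=93.7835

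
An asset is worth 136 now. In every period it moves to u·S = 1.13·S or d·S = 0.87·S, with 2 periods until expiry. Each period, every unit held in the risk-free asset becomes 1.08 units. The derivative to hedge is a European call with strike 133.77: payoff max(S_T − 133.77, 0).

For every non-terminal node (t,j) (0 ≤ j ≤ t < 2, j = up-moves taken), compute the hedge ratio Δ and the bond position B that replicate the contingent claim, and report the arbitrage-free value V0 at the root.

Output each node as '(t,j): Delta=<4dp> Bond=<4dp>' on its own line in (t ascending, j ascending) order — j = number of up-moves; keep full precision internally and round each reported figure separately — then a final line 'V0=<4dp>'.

Risk-neutral probability p* = (R−d)/(u−d) = (1.08−0.87)/(1.13−0.87) = 0.8077.
Terminal payoffs: V(2,0)=0.0000, V(2,1)=0.0000, V(2,2)=39.8884
Node (1,0) S=118.3200: V=(p*·0.0000+(1−p*)·0.0000)/1.08=0.0000; Δ=(0.0000−0.0000)/(133.7016−102.9384)=0.0000; B=V−Δ·S=0.0000
Node (1,1) S=153.6800: V=(p*·39.8884+(1−p*)·0.0000)/1.08=29.8311; Δ=(39.8884−0.0000)/(173.6584−133.7016)=0.9983; B=V−Δ·S=-123.5859
Node (0,0) S=136.0000: V=(p*·29.8311+(1−p*)·0.0000)/1.08=22.3096; Δ=(29.8311−0.0000)/(153.6800−118.3200)=0.8436; B=V−Δ·S=-92.4253
Root portfolio cost Δ·136+B reproduces V0=22.3096.

(0,0): Delta=0.8436 Bond=-92.4253
(1,0): Delta=0.0000 Bond=0.0000
(1,1): Delta=0.9983 Bond=-123.5859
V0=22.3096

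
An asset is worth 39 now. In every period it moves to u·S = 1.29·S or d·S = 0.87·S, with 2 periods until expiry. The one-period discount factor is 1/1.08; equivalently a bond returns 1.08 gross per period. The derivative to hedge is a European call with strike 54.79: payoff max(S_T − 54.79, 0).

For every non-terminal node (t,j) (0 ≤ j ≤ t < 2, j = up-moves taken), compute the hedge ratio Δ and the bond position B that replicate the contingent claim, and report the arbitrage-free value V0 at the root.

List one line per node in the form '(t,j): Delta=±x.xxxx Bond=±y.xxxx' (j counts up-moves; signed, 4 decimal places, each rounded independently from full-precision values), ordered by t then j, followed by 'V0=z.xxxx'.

The replicating-portfolio and risk-neutral prices coincide; use p* = (1.08−0.87)/(1.29−0.87) = 0.5000 for the latter.
Terminal payoffs: V(2,0)=0.0000, V(2,1)=0.0000, V(2,2)=10.1099
(1,0): S=33.9300. Δ = (V_up−V_dn)/(S_up−S_dn) = (0.0000−0.0000)/(43.7697−29.5191) = 0.0000. V = [p*·0.0000 + (1−p*)·0.0000]/1.08 = 0.0000. B = V − Δ·S = 0.0000.
(1,1): S=50.3100. Δ = (V_up−V_dn)/(S_up−S_dn) = (10.1099−0.0000)/(64.8999−43.7697) = 0.4785. V = [p*·10.1099 + (1−p*)·0.0000]/1.08 = 4.6805. B = V − Δ·S = -19.3907.
(0,0): S=39.0000. Δ = (V_up−V_dn)/(S_up−S_dn) = (4.6805−0.0000)/(50.3100−33.9300) = 0.2857. V = [p*·4.6805 + (1−p*)·0.0000]/1.08 = 2.1669. B = V − Δ·S = -8.9772.
Self-financing check: at every node Δ·S+B equals the discounted successor values.

(0,0): Delta=0.2857 Bond=-8.9772
(1,0): Delta=0.0000 Bond=0.0000
(1,1): Delta=0.4785 Bond=-19.3907
V0=2.1669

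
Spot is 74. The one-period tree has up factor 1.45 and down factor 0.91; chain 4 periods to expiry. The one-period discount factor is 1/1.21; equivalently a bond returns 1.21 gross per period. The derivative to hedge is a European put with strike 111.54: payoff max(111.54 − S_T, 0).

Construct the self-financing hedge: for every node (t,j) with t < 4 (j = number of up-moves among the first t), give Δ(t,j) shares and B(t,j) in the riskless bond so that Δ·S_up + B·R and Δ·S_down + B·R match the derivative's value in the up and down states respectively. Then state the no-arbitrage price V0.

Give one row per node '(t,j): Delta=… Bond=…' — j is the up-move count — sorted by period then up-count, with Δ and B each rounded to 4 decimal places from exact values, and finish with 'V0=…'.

(0,0): Delta=-0.1800 Bond=17.2213
(1,0): Delta=-0.3963 Bond=35.4022
(1,1): Delta=-0.0714 Bond=9.1862
(2,0): Delta=-0.7600 Bond=65.1209
(2,1): Delta=-0.2137 Bond=25.0093
(2,2): Delta=0.0000 Bond=0.0000
(3,0): Delta=-1.0000 Bond=92.1818
(3,1): Delta=-0.6394 Bond=68.0879
(3,2): Delta=0.0000 Bond=0.0000
(3,3): Delta=0.0000 Bond=0.0000
V0=3.8990

Under the risk-neutral measure, an up-move has probability p* = (R−d)/(u−d) = 0.5556 and values discount at R = 1.21.
Payoff layer (t=4): V(4,0)=60.7945, V(4,1)=30.6818, V(4,2)=0.0000, V(4,3)=0.0000, V(4,4)=0.0000
Node (3,0) S=55.7643: V=(p*·30.6818+(1−p*)·60.7945)/1.21=36.4176; Δ=(30.6818−60.7945)/(80.8582−50.7455)=-1.0000; B=V−Δ·S=92.1818
Node (3,1) S=88.8551: V=(p*·0.0000+(1−p*)·30.6818)/1.21=11.2697; Δ=(0.0000−30.6818)/(128.8399−80.8582)=-0.6394; B=V−Δ·S=68.0879
Node (3,2) S=141.5824: V=(p*·0.0000+(1−p*)·0.0000)/1.21=0.0000; Δ=(0.0000−0.0000)/(205.2944−128.8399)=0.0000; B=V−Δ·S=0.0000
Node (3,3) S=225.5983: V=(p*·0.0000+(1−p*)·0.0000)/1.21=0.0000; Δ=(0.0000−0.0000)/(327.1175−205.2944)=0.0000; B=V−Δ·S=0.0000
Node (2,0) S=61.2794: V=(p*·11.2697+(1−p*)·36.4176)/1.21=18.5509; Δ=(11.2697−36.4176)/(88.8551−55.7643)=-0.7600; B=V−Δ·S=65.1209
Node (2,1) S=97.6430: V=(p*·0.0000+(1−p*)·11.2697)/1.21=4.1395; Δ=(0.0000−11.2697)/(141.5823−88.8551)=-0.2137; B=V−Δ·S=25.0093
Node (2,2) S=155.5850: V=(p*·0.0000+(1−p*)·0.0000)/1.21=0.0000; Δ=(0.0000−0.0000)/(225.5983−141.5824)=0.0000; B=V−Δ·S=0.0000
Node (1,0) S=67.3400: V=(p*·4.1395+(1−p*)·18.5509)/1.21=8.7145; Δ=(4.1395−18.5509)/(97.6430−61.2794)=-0.3963; B=V−Δ·S=35.4022
Node (1,1) S=107.3000: V=(p*·0.0000+(1−p*)·4.1395)/1.21=1.5205; Δ=(0.0000−4.1395)/(155.5850−97.6430)=-0.0714; B=V−Δ·S=9.1862
Node (0,0) S=74.0000: V=(p*·1.5205+(1−p*)·8.7145)/1.21=3.8990; Δ=(1.5205−8.7145)/(107.3000−67.3400)=-0.1800; B=V−Δ·S=17.2213
Root portfolio cost Δ·74+B reproduces V0=3.8990.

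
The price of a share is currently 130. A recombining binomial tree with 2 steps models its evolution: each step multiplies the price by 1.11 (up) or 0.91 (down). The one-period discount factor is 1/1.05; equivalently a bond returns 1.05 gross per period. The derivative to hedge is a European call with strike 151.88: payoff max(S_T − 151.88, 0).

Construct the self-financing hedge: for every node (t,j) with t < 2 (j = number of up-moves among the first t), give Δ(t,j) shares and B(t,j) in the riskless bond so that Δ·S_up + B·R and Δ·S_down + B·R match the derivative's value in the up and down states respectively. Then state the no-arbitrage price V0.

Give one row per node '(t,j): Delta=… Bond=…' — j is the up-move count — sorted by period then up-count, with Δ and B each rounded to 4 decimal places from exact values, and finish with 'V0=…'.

Under the risk-neutral measure, an up-move has probability p* = (R−d)/(u−d) = 0.7000 and values discount at R = 1.05.
Terminal values V(2,·): V(2,0)=0.0000, V(2,1)=0.0000, V(2,2)=8.2930
Node (1,0) S=118.3000: V=(p*·0.0000+(1−p*)·0.0000)/1.05=0.0000; Δ=(0.0000−0.0000)/(131.3130−107.6530)=0.0000; B=V−Δ·S=0.0000
Node (1,1) S=144.3000: V=(p*·8.2930+(1−p*)·0.0000)/1.05=5.5287; Δ=(8.2930−0.0000)/(160.1730−131.3130)=0.2874; B=V−Δ·S=-35.9363
Node (0,0) S=130.0000: V=(p*·5.5287+(1−p*)·0.0000)/1.05=3.6858; Δ=(5.5287−0.0000)/(144.3000−118.3000)=0.2126; B=V−Δ·S=-23.9576
The time-0 hedge costs 3.6858, which is the no-arbitrage price.

(0,0): Delta=0.2126 Bond=-23.9576
(1,0): Delta=0.0000 Bond=0.0000
(1,1): Delta=0.2874 Bond=-35.9363
V0=3.6858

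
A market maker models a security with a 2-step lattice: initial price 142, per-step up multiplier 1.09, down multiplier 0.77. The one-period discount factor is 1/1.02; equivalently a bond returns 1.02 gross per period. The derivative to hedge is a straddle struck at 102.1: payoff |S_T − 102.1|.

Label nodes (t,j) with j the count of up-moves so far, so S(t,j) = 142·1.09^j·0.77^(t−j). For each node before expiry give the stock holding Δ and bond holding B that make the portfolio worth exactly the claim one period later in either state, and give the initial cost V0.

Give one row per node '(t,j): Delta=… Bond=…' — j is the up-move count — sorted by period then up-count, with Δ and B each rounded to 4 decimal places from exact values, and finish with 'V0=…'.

Under the risk-neutral measure, an up-move has probability p* = (R−d)/(u−d) = 0.7812 and values discount at R = 1.02.
Terminal values V(2,·): V(2,0)=17.9082, V(2,1)=17.0806, V(2,2)=66.6102
  t=1,j=0: stock 109.3400 → up 119.1806 (V=17.0806), down 84.1918 (V=17.9082). Price 16.9232; hedge Δ=-0.0237, bond B=19.5094.
  t=1,j=1: stock 154.7800 → up 168.7102 (V=66.6102), down 119.1806 (V=17.0806). Price 54.6820; hedge Δ=1.0000, bond B=-100.0980.
  t=0,j=0: stock 142.0000 → up 154.7800 (V=54.6820), down 109.3400 (V=16.9232). Price 45.5120; hedge Δ=0.8310, bond B=-72.4842.
The time-0 hedge costs 45.5120, which is the no-arbitrage price.

(0,0): Delta=0.8310 Bond=-72.4842
(1,0): Delta=-0.0237 Bond=19.5094
(1,1): Delta=1.0000 Bond=-100.0980
V0=45.5120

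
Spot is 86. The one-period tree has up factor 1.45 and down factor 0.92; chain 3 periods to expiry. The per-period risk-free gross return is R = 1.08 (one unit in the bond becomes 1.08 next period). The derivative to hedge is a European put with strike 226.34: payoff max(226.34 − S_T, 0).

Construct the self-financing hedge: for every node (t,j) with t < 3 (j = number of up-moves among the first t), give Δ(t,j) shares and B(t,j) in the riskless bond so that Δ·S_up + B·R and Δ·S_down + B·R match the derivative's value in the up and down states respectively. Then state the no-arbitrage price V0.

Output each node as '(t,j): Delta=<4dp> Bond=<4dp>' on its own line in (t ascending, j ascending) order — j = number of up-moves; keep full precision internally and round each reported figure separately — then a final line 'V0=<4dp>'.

(0,0): Delta=-0.9386 Bond=175.1749
(1,0): Delta=-1.0000 Bond=194.0501
(1,1): Delta=-0.8484 Bond=177.9474
(2,0): Delta=-1.0000 Bond=209.5741
(2,1): Delta=-1.0000 Bond=209.5741
(2,2): Delta=-0.6260 Bond=151.9668
V0=94.4588

No-arbitrage ⇒ martingale measure with p* = (R−d)/(u−d) = 0.3019.
Terminal values V(3,·): V(3,0)=159.3728, V(3,1)=120.7939, V(3,2)=59.9902, V(3,3)=0.0000
Node (2,0) S=72.7904: V=(p*·120.7939+(1−p*)·159.3728)/1.08=136.7837; Δ=(120.7939−159.3728)/(105.5461−66.9672)=-1.0000; B=V−Δ·S=209.5741
Node (2,1) S=114.7240: V=(p*·59.9902+(1−p*)·120.7939)/1.08=94.8501; Δ=(59.9902−120.7939)/(166.3498−105.5461)=-1.0000; B=V−Δ·S=209.5741
Node (2,2) S=180.8150: V=(p*·0.0000+(1−p*)·59.9902)/1.08=38.7777; Δ=(0.0000−59.9902)/(262.1817−166.3498)=-0.6260; B=V−Δ·S=151.9668
Node (1,0) S=79.1200: V=(p*·94.8501+(1−p*)·136.7837)/1.08=114.9301; Δ=(94.8501−136.7837)/(114.7240−72.7904)=-1.0000; B=V−Δ·S=194.0501
Node (1,1) S=124.7000: V=(p*·38.7777+(1−p*)·94.8501)/1.08=72.1505; Δ=(38.7777−94.8501)/(180.8150−114.7240)=-0.8484; B=V−Δ·S=177.9474
Node (0,0) S=86.0000: V=(p*·72.1505+(1−p*)·114.9301)/1.08=94.4588; Δ=(72.1505−114.9301)/(124.7000−79.1200)=-0.9386; B=V−Δ·S=175.1749
Each (Δ,B) replicates both successor values, so the strategy is self-financing and V0 is arbitrage-free.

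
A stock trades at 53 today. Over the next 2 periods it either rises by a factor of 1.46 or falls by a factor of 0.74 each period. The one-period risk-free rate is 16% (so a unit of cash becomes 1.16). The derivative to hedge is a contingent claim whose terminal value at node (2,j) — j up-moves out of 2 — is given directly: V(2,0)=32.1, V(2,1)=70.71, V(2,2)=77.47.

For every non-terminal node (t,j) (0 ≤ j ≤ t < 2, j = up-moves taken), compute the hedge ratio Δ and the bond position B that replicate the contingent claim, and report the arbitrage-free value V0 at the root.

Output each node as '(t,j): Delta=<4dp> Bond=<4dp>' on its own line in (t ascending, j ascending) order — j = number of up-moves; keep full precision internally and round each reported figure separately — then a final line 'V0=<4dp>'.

(0,0): Delta=0.4525 Bond=25.2937
(1,0): Delta=1.3673 Bond=-6.5366
(1,1): Delta=0.1213 Bond=54.9674
V0=49.2770

Since d<R<u, set p* = (R−d)/(u−d) = 0.5833; price each node as the discounted p*-expectation of its children.
Payoff layer (t=2): V(2,0)=32.1000, V(2,1)=70.7100, V(2,2)=77.4700
Node (1,0) S=39.2200: V=(p*·70.7100+(1−p*)·32.1000)/1.16=47.0884; Δ=(70.7100−32.1000)/(57.2612−29.0228)=1.3673; B=V−Δ·S=-6.5366
Node (1,1) S=77.3800: V=(p*·77.4700+(1−p*)·70.7100)/1.16=64.3563; Δ=(77.4700−70.7100)/(112.9748−57.2612)=0.1213; B=V−Δ·S=54.9674
Node (0,0) S=53.0000: V=(p*·64.3563+(1−p*)·47.0884)/1.16=49.2770; Δ=(64.3563−47.0884)/(77.3800−39.2200)=0.4525; B=V−Δ·S=25.2937
Root portfolio cost Δ·53+B reproduces V0=49.2770.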